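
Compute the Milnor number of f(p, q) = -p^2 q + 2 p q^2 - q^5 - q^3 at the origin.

The Hessian of f at 0 has rank 0. Corank 2; j^3 = -q*(p - q)^2 has shape L^2 M (L != M), so D-series; mu = 6 gives D_6.

6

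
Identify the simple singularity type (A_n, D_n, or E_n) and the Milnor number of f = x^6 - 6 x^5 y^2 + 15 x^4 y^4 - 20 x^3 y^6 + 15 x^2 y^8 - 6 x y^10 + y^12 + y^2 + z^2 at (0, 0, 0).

Type A5, Milnor number mu = 5.

The Hessian of f at 0 is [[0, 0, 0], [0, 2, 0], [0, 0, 2]] with rank 2, so corank 1. A Groebner basis of the Jacobian ideal J(f) in C{x,y,z} is {x^5, y, z}; counting standard monomials gives mu = 5. Corank 1: A-series; mu = 5 gives A_5.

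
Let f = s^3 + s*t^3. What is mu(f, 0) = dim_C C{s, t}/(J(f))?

7

The Hessian of f at 0 has rank 0. Corank 2; j^3 = s^3 is a perfect cube, so E-series; the 4-jet and mu = 7 give E_7.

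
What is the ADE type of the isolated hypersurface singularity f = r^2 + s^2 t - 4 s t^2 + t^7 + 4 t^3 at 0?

The Hessian of f at 0 has rank 1. Corank 2; j^3 = t*(s - 2*t)^2 has shape L^2 M (L != M), so D-series; mu = 8 gives D_8.

D_{8}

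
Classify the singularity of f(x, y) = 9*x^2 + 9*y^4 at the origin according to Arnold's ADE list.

A_3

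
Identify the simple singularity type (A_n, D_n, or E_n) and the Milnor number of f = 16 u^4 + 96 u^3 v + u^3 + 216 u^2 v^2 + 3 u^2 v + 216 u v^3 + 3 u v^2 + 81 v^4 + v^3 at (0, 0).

Type E_{6}, Milnor number mu = 6.

The Hessian of f at 0 is [[0, 0], [0, 0]] with rank 0, so corank 2. A Groebner basis of the Jacobian ideal J(f) in C{u,v} is {v^4, u*v^2 + 7*v^3/6, u^2 + 2*u*v + v^2}; counting standard monomials gives mu = 6. Corank 2; j^3 = (u + v)^3 is a perfect cube, so E-series; the 4-jet and mu = 6 give E_6.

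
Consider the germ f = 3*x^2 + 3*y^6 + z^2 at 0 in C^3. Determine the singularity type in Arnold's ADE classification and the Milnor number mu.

Type A_5, Milnor number mu = 5.

The Hessian of f at 0 has rank 2. Corank 1: A-series; mu = 5 gives A_5.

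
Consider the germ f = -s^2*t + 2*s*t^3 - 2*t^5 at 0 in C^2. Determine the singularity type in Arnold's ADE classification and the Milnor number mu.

The Hessian of f at 0 has rank 0. Corank 2; j^3 = -s^2*t has shape L^2 M (L != M), so D-series; mu = 6 gives D_6.

Type D_{6}, Milnor number mu = 6.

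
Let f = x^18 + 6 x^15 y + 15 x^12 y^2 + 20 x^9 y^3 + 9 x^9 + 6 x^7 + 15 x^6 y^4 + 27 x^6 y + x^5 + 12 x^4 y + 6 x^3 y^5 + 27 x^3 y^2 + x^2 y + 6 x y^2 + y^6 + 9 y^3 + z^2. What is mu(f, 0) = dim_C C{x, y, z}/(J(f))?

7

The Hessian of f at 0 has rank 1. Corank 2; j^3 = y*(x + 3*y)^2 has shape L^2 M (L != M), so D-series; mu = 7 gives D_7.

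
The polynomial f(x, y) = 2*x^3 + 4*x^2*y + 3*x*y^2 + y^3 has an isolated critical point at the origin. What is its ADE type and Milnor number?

The Hessian of f at 0 is [[0, 0], [0, 0]] with rank 0, so corank 2. A Groebner basis of the Jacobian ideal J(f) in C{x,y} is {y^3, x^2 - 3*y^2/2, x*y + 3*y^2/2}; counting standard monomials gives mu = 4. Corank 2; j^3 = (x + y)*(2*x^2 + 2*x*y + y^2) splits into three distinct lines over C (the quadratic factor has nonzero discriminant), so D_4.

Type D4, Milnor number mu = 4.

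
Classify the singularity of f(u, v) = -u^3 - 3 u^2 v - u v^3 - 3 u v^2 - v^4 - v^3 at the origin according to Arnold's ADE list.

The Hessian of f at 0 is [[0, 0], [0, 0]] with rank 0, so corank 2. A Groebner basis of the Jacobian ideal J(f) in C{u,v} is {u^3 + 3*u^2*v + 6*u^2 + 12*u*v + 6*v^2, -3*u^2 + u*v^2 - 6*u*v - 3*v^2, 3*u^2 + 6*u*v + v^3 + 3*v^2}; counting standard monomials gives mu = 7. Corank 2; j^3 = -(u + v)^3 is a perfect cube, so E-series; the 4-jet and mu = 7 give E_7.

E_{7}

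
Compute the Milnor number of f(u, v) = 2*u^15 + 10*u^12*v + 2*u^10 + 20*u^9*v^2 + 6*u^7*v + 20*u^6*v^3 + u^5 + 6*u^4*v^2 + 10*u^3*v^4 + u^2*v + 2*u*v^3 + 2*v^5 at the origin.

6

The Hessian of f at 0 has rank 0. Corank 2; j^3 = u^2*v has shape L^2 M (L != M), so D-series; mu = 6 gives D_6.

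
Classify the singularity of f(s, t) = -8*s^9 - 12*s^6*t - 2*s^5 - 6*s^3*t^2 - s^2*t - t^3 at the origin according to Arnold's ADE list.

D4

The Hessian of f at 0 is [[0, 0], [0, 0]] with rank 0, so corank 2. A Groebner basis of the Jacobian ideal J(f) in C{s,t} is {t^3, s^2 + 3*t^2, s*t}; counting standard monomials gives mu = 4. Corank 2; j^3 = -t*(s^2 + t^2) splits into three distinct lines over C (the quadratic factor has nonzero discriminant), so D_4.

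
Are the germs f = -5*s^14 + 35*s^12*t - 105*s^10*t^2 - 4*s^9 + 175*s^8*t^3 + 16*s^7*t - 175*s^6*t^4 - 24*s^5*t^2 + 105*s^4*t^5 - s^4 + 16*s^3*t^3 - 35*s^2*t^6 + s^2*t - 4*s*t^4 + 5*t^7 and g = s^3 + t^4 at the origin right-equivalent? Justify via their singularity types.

The Hessian of f at 0 has rank 0. Corank 2; j^3 = s^2*t has shape L^2 M (L != M), so D-series; mu = 8 gives D_8. The Hessian of g at 0 has rank 0. Corank 2; j^3 = s^3 is a perfect cube, so E-series; the 4-jet and mu = 6 give E_6. f is D_8 but g is E_6, hence not right-equivalent.

No.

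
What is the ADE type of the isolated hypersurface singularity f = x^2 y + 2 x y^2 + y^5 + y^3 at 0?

D6

The Hessian of f at 0 has rank 0. Corank 2; j^3 = y*(x + y)^2 has shape L^2 M (L != M), so D-series; mu = 6 gives D_6.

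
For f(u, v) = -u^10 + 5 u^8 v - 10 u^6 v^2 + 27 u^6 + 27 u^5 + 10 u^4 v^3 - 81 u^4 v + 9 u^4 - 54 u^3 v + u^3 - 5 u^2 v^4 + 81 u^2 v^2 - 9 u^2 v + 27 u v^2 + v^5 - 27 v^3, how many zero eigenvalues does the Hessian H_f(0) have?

2

Hessian at 0 has rank 0.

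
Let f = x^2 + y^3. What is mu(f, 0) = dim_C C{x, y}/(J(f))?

2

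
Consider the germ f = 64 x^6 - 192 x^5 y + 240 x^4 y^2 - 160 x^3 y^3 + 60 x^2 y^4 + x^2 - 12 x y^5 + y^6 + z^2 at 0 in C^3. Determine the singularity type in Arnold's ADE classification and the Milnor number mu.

The Hessian of f at 0 is [[2, 0, 0], [0, 0, 0], [0, 0, 2]] with rank 2, so corank 1. A Groebner basis of the Jacobian ideal J(f) in C{x,y,z} is {y^5, x, z}; counting standard monomials gives mu = 5. Corank 1: A-series; mu = 5 gives A_5.

Type A_{5}, Milnor number mu = 5.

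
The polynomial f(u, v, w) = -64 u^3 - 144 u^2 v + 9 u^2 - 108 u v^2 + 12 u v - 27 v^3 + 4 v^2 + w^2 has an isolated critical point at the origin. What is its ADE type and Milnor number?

Type A_{2}, Milnor number mu = 2.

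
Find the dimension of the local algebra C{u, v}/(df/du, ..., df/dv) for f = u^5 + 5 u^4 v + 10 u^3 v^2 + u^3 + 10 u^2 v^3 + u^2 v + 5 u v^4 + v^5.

6

The Hessian of f at 0 has rank 0. Corank 2; j^3 = u^2*(u + v) has shape L^2 M (L != M), so D-series; mu = 6 gives D_6.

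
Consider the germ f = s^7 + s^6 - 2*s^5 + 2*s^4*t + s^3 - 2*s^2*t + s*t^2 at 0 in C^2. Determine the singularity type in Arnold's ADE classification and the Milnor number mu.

Type D_{7}, Milnor number mu = 7.

The Hessian of f at 0 is [[0, 0], [0, 0]] with rank 0, so corank 2. A Groebner basis of the Jacobian ideal J(f) in C{s,t} is {-s^2 + s*t + t^4, s^3 + s^2/2 - s*t - t^3 + t^2/2, s^2*t + s^2/3 - 2*s*t/3 - t^3 + t^2/3, s^2/6 + s*t^2 - s*t/3 - t^3 + t^2/6}; counting standard monomials gives mu = 7. Corank 2; j^3 = s*(s - t)^2 has shape L^2 M (L != M), so D-series; mu = 7 gives D_7.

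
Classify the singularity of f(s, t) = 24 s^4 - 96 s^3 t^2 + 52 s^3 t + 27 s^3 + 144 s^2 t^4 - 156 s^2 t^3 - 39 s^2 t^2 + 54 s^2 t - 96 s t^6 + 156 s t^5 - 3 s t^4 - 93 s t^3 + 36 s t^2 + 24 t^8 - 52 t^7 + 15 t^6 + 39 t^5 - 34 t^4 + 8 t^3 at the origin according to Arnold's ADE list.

E7

The Hessian of f at 0 has rank 0. Corank 2; j^3 = (3*s + 2*t)^3 is a perfect cube, so E-series; the 4-jet and mu = 7 give E_7.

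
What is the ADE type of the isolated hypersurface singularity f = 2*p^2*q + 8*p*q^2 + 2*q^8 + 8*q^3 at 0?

The Hessian of f at 0 is [[0, 0], [0, 0]] with rank 0, so corank 2. A Groebner basis of the Jacobian ideal J(f) in C{p,q} is {p^2/8 + q^7 - q^2/2, p^3 + 8*q^3, p*q + 2*q^2}; counting standard monomials gives mu = 9. Corank 2; j^3 = 2*q*(p + 2*q)^2 has shape L^2 M (L != M), so D-series; mu = 9 gives D_9.

D_9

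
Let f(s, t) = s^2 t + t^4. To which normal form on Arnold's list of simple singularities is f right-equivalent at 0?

The Hessian of f at 0 has rank 0. Corank 2; j^3 = s^2*t has shape L^2 M (L != M), so D-series; mu = 5 gives D_5.

D5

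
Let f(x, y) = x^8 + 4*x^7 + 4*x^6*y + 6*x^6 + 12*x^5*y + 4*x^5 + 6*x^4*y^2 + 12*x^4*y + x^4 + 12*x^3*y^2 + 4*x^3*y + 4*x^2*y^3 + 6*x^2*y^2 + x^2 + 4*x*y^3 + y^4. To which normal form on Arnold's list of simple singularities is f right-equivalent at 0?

A_3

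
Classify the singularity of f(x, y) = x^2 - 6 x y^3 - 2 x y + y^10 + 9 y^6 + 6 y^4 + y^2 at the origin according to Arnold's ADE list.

A9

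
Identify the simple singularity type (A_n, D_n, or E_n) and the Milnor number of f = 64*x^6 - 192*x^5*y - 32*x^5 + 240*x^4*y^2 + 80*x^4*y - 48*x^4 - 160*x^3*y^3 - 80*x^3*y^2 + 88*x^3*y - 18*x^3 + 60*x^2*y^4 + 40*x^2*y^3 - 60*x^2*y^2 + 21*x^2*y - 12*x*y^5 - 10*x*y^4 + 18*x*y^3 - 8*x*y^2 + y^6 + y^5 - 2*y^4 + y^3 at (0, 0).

The Hessian of f at 0 has rank 0. Corank 2; j^3 = -(2*x - y)*(3*x - y)^2 has shape L^2 M (L != M), so D-series; mu = 7 gives D_7.

Type D_{7}, Milnor number mu = 7.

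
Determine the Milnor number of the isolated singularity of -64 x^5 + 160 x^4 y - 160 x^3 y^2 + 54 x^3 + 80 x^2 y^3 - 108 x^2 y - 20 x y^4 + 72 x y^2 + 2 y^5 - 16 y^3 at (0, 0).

The Hessian of f at 0 has rank 0. Corank 2; j^3 = 2*(3*x - 2*y)^3 is a perfect cube, so E-series; the 5-jet and mu = 8 give E_8.

8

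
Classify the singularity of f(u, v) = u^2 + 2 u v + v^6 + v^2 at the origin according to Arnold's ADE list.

The Hessian of f at 0 is [[2, 2], [2, 2]] with rank 1, so corank 1. A Groebner basis of the Jacobian ideal J(f) in C{u,v} is {v^5, u + v}; counting standard monomials gives mu = 5. Corank 1: A-series; mu = 5 gives A_5.

A_{5}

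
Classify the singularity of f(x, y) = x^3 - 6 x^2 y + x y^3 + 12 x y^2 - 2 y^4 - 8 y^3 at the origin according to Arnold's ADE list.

E_{7}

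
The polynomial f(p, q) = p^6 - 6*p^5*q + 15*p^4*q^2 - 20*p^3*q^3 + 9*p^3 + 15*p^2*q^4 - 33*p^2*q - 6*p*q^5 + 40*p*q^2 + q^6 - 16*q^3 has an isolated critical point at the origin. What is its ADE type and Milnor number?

The Hessian of f at 0 has rank 0. Corank 2; j^3 = (p - q)*(3*p - 4*q)^2 has shape L^2 M (L != M), so D-series; mu = 7 gives D_7.

Type D_7, Milnor number mu = 7.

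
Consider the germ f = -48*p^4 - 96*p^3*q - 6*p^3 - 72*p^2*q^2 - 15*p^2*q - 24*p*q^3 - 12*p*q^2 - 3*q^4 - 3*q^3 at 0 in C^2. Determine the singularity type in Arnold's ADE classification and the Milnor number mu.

Type D_5, Milnor number mu = 5.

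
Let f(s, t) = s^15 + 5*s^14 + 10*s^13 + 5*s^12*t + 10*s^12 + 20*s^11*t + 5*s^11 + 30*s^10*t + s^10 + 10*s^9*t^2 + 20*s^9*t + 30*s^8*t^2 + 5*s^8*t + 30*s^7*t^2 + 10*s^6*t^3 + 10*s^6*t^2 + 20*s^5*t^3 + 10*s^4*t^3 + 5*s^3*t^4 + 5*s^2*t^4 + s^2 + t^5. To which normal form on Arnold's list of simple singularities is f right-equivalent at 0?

A4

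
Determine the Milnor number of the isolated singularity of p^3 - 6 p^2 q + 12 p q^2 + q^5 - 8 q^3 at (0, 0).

8

The Hessian of f at 0 has rank 0. Corank 2; j^3 = (p - 2*q)^3 is a perfect cube, so E-series; the 5-jet and mu = 8 give E_8.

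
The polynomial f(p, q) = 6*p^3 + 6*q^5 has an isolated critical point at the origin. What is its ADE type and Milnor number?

The Hessian of f at 0 has rank 0. Corank 2; j^3 = 6*p^3 is a perfect cube, so E-series; the 5-jet and mu = 8 give E_8.

Type E_8, Milnor number mu = 8.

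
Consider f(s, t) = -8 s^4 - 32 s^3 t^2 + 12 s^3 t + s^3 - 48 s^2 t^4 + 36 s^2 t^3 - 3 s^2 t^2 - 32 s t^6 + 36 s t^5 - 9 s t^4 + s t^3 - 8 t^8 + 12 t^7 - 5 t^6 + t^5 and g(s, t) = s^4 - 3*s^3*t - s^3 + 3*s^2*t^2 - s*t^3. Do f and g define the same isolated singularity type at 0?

Yes.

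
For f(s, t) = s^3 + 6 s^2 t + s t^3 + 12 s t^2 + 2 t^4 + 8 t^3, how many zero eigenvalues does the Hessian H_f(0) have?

The Hessian at 0 is [[0, 0], [0, 0]] of rank 0; hence corank 2.

2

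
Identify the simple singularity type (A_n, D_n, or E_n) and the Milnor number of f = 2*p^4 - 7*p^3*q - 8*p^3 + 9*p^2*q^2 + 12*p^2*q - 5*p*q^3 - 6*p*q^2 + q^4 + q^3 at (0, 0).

Type E7, Milnor number mu = 7.

The Hessian of f at 0 is [[0, 0], [0, 0]] with rank 0, so corank 2. A Groebner basis of the Jacobian ideal J(f) in C{p,q} is {768*p^2 - 768*p*q + q^4 + 8*q^3 + 192*q^2, p^3 - 36*p^2 + 36*p*q - q^3/2 - 9*q^2, p^2*q - 40*p^2 + 40*p*q - 2*q^3/3 - 10*q^2, -32*p^2 + p*q^2 + 32*p*q - 5*q^3/6 - 8*q^2}; counting standard monomials gives mu = 7. Corank 2; j^3 = -(2*p - q)^3 is a perfect cube, so E-series; the 4-jet and mu = 7 give E_7.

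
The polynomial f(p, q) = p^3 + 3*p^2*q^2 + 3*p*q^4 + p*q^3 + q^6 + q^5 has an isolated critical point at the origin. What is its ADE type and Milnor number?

The Hessian of f at 0 has rank 0. Corank 2; j^3 = p^3 is a perfect cube, so E-series; the 4-jet and mu = 7 give E_7.

Type E_{7}, Milnor number mu = 7.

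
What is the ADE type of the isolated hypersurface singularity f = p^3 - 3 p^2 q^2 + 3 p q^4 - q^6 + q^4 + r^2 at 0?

E_6

The Hessian of f at 0 has rank 1. Corank 2; j^3 = p^3 is a perfect cube, so E-series; the 4-jet and mu = 6 give E_6.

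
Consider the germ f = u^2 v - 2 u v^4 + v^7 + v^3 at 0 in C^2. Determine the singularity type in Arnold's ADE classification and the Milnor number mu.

Type D_{4}, Milnor number mu = 4.

The Hessian of f at 0 is [[0, 0], [0, 0]] with rank 0, so corank 2. A Groebner basis of the Jacobian ideal J(f) in C{u,v} is {v^3, u^2 + 3*v^2, u*v}; counting standard monomials gives mu = 4. Corank 2; j^3 = v*(u^2 + v^2) splits into three distinct lines over C (the quadratic factor has nonzero discriminant), so D_4.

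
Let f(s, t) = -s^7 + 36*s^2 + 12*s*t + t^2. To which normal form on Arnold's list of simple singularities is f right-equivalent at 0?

A6

The Hessian of f at 0 has rank 1. Corank 1: A-series; mu = 6 gives A_6.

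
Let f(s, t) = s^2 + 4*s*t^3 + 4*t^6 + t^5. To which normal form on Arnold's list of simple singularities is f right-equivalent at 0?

A4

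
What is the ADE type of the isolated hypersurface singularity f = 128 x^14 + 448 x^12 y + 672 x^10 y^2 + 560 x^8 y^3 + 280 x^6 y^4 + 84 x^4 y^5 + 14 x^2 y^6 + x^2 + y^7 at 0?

A_6

The Hessian of f at 0 is [[2, 0], [0, 0]] with rank 1, so corank 1. A Groebner basis of the Jacobian ideal J(f) in C{x,y} is {y^6, x}; counting standard monomials gives mu = 6. Corank 1: A-series; mu = 6 gives A_6.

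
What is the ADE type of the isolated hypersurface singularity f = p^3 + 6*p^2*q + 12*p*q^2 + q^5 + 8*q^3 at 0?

E_8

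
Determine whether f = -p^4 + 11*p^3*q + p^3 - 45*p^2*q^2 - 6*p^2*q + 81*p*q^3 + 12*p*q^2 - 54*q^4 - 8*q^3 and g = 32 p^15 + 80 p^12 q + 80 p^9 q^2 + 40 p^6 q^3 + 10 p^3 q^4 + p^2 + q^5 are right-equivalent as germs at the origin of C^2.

The Hessian of f at 0 has rank 0. Corank 2; j^3 = (p - 2*q)^3 is a perfect cube, so E-series; the 4-jet and mu = 7 give E_7. The Hessian of g at 0 has rank 1. Corank 1: A-series; mu = 4 gives A_4. f is E_7 but g is A_4, hence not right-equivalent.

No.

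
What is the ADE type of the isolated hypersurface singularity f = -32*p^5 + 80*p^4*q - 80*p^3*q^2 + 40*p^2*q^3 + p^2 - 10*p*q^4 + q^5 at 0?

The Hessian of f at 0 is [[2, 0], [0, 0]] with rank 1, so corank 1. A Groebner basis of the Jacobian ideal J(f) in C{p,q} is {q^4, p}; counting standard monomials gives mu = 4. Corank 1: A-series; mu = 4 gives A_4.

A_{4}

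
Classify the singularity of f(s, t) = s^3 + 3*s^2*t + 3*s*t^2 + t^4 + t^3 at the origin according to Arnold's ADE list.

E_{6}

The Hessian of f at 0 is [[0, 0], [0, 0]] with rank 0, so corank 2. A Groebner basis of the Jacobian ideal J(f) in C{s,t} is {t^3, s^2 + 2*s*t + t^2}; counting standard monomials gives mu = 6. Corank 2; j^3 = (s + t)^3 is a perfect cube, so E-series; the 4-jet and mu = 6 give E_6.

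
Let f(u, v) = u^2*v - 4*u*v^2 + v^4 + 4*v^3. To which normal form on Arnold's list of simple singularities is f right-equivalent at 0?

D_{5}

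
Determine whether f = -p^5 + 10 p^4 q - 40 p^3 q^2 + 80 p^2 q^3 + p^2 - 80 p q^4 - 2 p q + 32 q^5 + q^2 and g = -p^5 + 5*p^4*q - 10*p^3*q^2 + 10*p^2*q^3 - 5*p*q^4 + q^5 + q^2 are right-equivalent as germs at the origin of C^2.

Yes.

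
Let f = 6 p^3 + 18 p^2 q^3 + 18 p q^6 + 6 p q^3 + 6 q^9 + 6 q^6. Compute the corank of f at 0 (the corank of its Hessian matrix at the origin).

Hessian at 0 has rank 0.

2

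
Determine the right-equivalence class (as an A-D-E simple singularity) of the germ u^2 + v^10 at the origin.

The Hessian of f at 0 has rank 1. Corank 1: A-series; mu = 9 gives A_9.

A9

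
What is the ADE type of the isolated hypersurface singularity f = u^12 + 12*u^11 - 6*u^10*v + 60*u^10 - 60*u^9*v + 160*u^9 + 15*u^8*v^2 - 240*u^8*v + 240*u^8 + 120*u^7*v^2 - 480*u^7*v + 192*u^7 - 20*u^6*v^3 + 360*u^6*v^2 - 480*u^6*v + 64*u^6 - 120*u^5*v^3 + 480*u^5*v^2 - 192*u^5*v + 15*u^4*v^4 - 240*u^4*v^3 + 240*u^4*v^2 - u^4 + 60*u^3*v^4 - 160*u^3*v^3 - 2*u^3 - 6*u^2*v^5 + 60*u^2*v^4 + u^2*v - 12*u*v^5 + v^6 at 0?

D_{7}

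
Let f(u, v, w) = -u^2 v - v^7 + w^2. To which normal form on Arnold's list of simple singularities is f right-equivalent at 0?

D_{8}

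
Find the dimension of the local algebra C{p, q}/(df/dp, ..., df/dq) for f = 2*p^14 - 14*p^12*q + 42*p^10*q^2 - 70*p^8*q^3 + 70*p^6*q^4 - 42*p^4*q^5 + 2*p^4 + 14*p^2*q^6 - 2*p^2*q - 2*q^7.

8

The Hessian of f at 0 is [[0, 0], [0, 0]] with rank 0, so corank 2. A Groebner basis of the Jacobian ideal J(f) in C{p,q} is {p^2/7 + q^6, p^3, p*q}; counting standard monomials gives mu = 8. Corank 2; j^3 = -2*p^2*q has shape L^2 M (L != M), so D-series; mu = 8 gives D_8.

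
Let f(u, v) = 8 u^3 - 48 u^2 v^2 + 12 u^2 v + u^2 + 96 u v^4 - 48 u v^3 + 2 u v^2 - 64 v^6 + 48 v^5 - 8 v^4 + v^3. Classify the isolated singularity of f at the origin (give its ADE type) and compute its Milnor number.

Type A_{2}, Milnor number mu = 2.

The Hessian of f at 0 is [[2, 0], [0, 0]] with rank 1, so corank 1. A Groebner basis of the Jacobian ideal J(f) in C{u,v} is {v^2, u}; counting standard monomials gives mu = 2. Corank 1: A-series; mu = 2 gives A_2.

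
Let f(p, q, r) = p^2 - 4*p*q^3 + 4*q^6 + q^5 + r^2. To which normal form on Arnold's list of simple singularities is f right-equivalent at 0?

A4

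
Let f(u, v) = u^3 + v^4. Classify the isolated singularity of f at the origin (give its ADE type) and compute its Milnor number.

Type E_{6}, Milnor number mu = 6.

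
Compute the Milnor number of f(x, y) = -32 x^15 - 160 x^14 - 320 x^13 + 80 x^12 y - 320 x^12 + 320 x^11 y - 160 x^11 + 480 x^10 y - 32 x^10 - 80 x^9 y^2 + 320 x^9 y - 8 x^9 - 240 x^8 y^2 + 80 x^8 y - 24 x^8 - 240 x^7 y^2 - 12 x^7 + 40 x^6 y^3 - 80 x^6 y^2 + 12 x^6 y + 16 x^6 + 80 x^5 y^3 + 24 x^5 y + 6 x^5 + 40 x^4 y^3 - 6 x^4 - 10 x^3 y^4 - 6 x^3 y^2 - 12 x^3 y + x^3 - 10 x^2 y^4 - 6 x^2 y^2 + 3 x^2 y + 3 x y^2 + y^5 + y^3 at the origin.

8

The Hessian of f at 0 has rank 0. Corank 2; j^3 = (x + y)^3 is a perfect cube, so E-series; the 5-jet and mu = 8 give E_8.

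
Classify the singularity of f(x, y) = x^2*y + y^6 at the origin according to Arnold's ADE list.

D_{7}

The Hessian of f at 0 is [[0, 0], [0, 0]] with rank 0, so corank 2. A Groebner basis of the Jacobian ideal J(f) in C{x,y} is {x^2/6 + y^5, x^3, x*y}; counting standard monomials gives mu = 7. Corank 2; j^3 = x^2*y has shape L^2 M (L != M), so D-series; mu = 7 gives D_7.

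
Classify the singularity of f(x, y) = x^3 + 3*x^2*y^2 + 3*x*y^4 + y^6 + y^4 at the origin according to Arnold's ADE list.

E_6

The Hessian of f at 0 has rank 0. Corank 2; j^3 = x^3 is a perfect cube, so E-series; the 4-jet and mu = 6 give E_6.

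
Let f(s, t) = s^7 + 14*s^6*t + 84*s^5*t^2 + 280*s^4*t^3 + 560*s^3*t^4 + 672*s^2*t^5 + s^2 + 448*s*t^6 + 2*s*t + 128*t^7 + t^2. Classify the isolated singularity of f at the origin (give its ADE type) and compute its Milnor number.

Type A_{6}, Milnor number mu = 6.

The Hessian of f at 0 is [[2, 2], [2, 2]] with rank 1, so corank 1. A Groebner basis of the Jacobian ideal J(f) in C{s,t} is {t^6, s + t}; counting standard monomials gives mu = 6. Corank 1: A-series; mu = 6 gives A_6.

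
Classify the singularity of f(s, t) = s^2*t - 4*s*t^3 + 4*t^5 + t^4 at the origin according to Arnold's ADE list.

D5

The Hessian of f at 0 has rank 0. Corank 2; j^3 = s^2*t has shape L^2 M (L != M), so D-series; mu = 5 gives D_5.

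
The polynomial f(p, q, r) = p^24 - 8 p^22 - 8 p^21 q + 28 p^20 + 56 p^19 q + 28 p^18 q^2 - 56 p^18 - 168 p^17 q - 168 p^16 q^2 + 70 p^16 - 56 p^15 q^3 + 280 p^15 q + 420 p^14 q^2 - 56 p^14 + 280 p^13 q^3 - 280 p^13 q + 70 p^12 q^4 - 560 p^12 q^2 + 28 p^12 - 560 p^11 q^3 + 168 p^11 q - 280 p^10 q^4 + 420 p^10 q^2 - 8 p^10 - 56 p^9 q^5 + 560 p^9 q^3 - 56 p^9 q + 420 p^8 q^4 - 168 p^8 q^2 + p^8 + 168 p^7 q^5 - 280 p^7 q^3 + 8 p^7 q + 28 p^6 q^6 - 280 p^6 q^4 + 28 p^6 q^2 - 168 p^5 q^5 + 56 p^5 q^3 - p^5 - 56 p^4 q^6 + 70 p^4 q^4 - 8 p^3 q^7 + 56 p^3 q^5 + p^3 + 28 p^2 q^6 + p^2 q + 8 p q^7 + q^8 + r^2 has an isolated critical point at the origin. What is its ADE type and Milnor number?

Type D_{9}, Milnor number mu = 9.

The Hessian of f at 0 has rank 1. Corank 2; j^3 = p^2*(p + q) has shape L^2 M (L != M), so D-series; mu = 9 gives D_9.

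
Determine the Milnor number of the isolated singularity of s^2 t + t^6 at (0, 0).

The Hessian of f at 0 is [[0, 0], [0, 0]] with rank 0, so corank 2. A Groebner basis of the Jacobian ideal J(f) in C{s,t} is {s^2/6 + t^5, s^3, s*t}; counting standard monomials gives mu = 7. Corank 2; j^3 = s^2*t has shape L^2 M (L != M), so D-series; mu = 7 gives D_7.

7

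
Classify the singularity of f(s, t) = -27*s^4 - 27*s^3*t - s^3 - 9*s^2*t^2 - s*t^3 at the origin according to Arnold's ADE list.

E_7

The Hessian of f at 0 is [[0, 0], [0, 0]] with rank 0, so corank 2. A Groebner basis of the Jacobian ideal J(f) in C{s,t} is {s^2/3 + t^4 + t^3/9, s^3, s^2*t - s^2/9 - t^3/27, 2*s^2/3 + s*t^2 + 2*t^3/9}; counting standard monomials gives mu = 7. Corank 2; j^3 = -s^3 is a perfect cube, so E-series; the 4-jet and mu = 7 give E_7.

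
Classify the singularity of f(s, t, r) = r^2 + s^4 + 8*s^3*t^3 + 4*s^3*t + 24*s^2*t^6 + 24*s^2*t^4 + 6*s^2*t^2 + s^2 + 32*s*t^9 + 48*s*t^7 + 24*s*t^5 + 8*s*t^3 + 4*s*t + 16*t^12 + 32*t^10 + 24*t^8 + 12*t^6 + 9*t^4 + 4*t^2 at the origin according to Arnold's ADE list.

A_3

The Hessian of f at 0 has rank 2. Corank 1: A-series; mu = 3 gives A_3.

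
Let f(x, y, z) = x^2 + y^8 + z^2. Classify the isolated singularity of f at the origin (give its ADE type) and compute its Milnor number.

Type A_{7}, Milnor number mu = 7.

The Hessian of f at 0 has rank 2. Corank 1: A-series; mu = 7 gives A_7.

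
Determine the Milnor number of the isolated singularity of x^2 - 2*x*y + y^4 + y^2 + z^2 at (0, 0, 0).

3

The Hessian of f at 0 is [[2, -2, 0], [-2, 2, 0], [0, 0, 2]] with rank 2, so corank 1. A Groebner basis of the Jacobian ideal J(f) in C{x,y,z} is {y^3, x - y, z}; counting standard monomials gives mu = 3. Corank 1: A-series; mu = 3 gives A_3.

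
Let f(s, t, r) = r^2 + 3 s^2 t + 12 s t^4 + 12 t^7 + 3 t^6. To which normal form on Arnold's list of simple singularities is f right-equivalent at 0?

The Hessian of f at 0 is [[0, 0, 0], [0, 0, 0], [0, 0, 2]] with rank 1, so corank 2. A Groebner basis of the Jacobian ideal J(f) in C{s,t,r} is {s*t/2 + t^4, s^3, s^2*t, -s^2/3 + s*t^2, r}; counting standard monomials gives mu = 7. Corank 2; j^3 = 3*s^2*t has shape L^2 M (L != M), so D-series; mu = 7 gives D_7.

D_7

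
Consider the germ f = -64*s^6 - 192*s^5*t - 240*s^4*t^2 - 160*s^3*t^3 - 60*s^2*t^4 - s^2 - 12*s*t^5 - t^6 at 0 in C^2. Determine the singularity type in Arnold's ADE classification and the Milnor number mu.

Type A5, Milnor number mu = 5.

The Hessian of f at 0 has rank 1. Corank 1: A-series; mu = 5 gives A_5.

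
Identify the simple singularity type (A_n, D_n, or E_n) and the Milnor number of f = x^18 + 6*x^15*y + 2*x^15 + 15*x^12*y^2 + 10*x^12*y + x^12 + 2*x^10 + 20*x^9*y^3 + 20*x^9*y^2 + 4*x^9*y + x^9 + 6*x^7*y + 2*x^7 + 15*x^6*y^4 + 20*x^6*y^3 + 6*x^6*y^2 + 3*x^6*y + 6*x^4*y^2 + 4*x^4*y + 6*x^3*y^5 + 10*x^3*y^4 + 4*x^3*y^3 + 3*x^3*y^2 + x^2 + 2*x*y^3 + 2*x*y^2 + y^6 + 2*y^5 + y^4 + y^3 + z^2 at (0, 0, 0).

Type A_{2}, Milnor number mu = 2.

The Hessian of f at 0 has rank 2. Corank 1: A-series; mu = 2 gives A_2.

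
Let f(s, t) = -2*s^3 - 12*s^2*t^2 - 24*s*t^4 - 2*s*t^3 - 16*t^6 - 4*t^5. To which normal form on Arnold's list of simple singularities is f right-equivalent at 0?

E_7

The Hessian of f at 0 has rank 0. Corank 2; j^3 = -2*s^3 is a perfect cube, so E-series; the 4-jet and mu = 7 give E_7.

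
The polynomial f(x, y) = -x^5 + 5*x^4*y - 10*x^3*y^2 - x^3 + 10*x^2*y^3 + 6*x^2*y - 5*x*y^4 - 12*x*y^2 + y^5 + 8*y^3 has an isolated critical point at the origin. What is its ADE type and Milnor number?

The Hessian of f at 0 is [[0, 0], [0, 0]] with rank 0, so corank 2. A Groebner basis of the Jacobian ideal J(f) in C{x,y} is {y^5, x*y^3 - 7*y^4/4, x^2 - 4*x*y + 4*y^2}; counting standard monomials gives mu = 8. Corank 2; j^3 = -(x - 2*y)^3 is a perfect cube, so E-series; the 5-jet and mu = 8 give E_8.

Type E8, Milnor number mu = 8.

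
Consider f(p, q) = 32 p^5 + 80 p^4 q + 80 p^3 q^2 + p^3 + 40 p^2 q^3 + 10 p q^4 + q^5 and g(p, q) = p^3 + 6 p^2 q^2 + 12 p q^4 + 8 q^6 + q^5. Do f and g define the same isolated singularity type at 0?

Yes.

The Hessian of f at 0 is [[0, 0], [0, 0]] with rank 0, so corank 2. A Groebner basis of the Jacobian ideal J(f) in C{p,q} is {q^5, p*q^3 + q^4/8, p^2}; counting standard monomials gives mu = 8. Corank 2; j^3 = p^3 is a perfect cube, so E-series; the 5-jet and mu = 8 give E_8. The Hessian of g at 0 is [[0, 0], [0, 0]] with rank 0, so corank 2. A Groebner basis of the Jacobian ideal J(g) in C{p,q} is {q^4, p^3, p^2/4 + p*q^2}; counting standard monomials gives mu = 8. Corank 2; j^3 = p^3 is a perfect cube, so E-series; the 5-jet and mu = 8 give E_8. Both have type E_8, hence right-equivalent.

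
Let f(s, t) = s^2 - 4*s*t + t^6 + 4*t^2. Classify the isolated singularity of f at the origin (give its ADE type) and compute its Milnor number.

The Hessian of f at 0 has rank 1. Corank 1: A-series; mu = 5 gives A_5.

Type A5, Milnor number mu = 5.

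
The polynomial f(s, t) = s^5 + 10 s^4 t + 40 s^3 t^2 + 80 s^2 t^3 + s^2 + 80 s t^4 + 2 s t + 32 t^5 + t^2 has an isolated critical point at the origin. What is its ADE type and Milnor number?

Type A_{4}, Milnor number mu = 4.

The Hessian of f at 0 is [[2, 2], [2, 2]] with rank 1, so corank 1. A Groebner basis of the Jacobian ideal J(f) in C{s,t} is {t^4, s + t}; counting standard monomials gives mu = 4. Corank 1: A-series; mu = 4 gives A_4.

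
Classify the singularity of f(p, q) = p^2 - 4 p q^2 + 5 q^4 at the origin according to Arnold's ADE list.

The Hessian of f at 0 is [[2, 0], [0, 0]] with rank 1, so corank 1. A Groebner basis of the Jacobian ideal J(f) in C{p,q} is {p^2, p*q, -p/2 + q^2}; counting standard monomials gives mu = 3. Corank 1: A-series; mu = 3 gives A_3.

A_3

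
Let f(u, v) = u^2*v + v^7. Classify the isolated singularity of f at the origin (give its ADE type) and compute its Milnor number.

Type D_8, Milnor number mu = 8.

The Hessian of f at 0 has rank 0. Corank 2; j^3 = u^2*v has shape L^2 M (L != M), so D-series; mu = 8 gives D_8.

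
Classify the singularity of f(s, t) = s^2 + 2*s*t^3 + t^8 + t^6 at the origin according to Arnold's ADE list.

A_{7}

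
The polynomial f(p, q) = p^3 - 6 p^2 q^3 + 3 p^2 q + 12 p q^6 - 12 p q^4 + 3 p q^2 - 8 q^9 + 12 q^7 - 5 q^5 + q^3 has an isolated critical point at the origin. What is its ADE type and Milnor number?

Type E8, Milnor number mu = 8.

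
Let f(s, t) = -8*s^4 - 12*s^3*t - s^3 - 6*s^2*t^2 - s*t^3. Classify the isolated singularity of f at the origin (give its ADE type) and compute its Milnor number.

Type E7, Milnor number mu = 7.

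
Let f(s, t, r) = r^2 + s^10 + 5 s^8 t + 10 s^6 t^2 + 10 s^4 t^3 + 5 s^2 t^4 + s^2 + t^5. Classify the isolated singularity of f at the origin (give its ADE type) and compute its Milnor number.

The Hessian of f at 0 has rank 2. Corank 1: A-series; mu = 4 gives A_4.

Type A4, Milnor number mu = 4.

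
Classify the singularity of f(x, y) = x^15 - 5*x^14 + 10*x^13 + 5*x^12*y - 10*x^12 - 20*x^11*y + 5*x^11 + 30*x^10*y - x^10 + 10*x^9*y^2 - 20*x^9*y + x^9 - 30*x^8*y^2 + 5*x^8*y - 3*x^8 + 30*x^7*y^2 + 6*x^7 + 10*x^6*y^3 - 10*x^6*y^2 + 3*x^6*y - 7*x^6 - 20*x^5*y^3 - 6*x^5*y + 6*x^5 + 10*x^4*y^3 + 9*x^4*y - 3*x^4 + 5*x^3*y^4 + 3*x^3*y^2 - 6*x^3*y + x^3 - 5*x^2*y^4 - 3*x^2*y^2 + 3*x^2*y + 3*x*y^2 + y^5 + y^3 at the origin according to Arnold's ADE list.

E_8

The Hessian of f at 0 is [[0, 0], [0, 0]] with rank 0, so corank 2. A Groebner basis of the Jacobian ideal J(f) in C{x,y} is {x^2/2 + x*y^3 - x*y^2 + x*y - y^3 + y^2/2, y^4, x^3 - 3*x^2 + 3*x*y^2 - 6*x*y + 4*y^3 - 3*y^2, x^2*y + x^2 + 2*x*y - y^3 + y^2}; counting standard monomials gives mu = 8. Corank 2; j^3 = (x + y)^3 is a perfect cube, so E-series; the 5-jet and mu = 8 give E_8.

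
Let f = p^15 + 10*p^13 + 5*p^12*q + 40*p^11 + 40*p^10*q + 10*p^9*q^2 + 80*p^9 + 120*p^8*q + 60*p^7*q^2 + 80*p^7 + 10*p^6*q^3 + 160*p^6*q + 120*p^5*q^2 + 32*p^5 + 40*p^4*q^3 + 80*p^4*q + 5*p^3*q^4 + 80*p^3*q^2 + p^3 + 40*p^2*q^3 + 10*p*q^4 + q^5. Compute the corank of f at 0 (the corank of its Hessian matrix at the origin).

2

Hessian at 0 has rank 0.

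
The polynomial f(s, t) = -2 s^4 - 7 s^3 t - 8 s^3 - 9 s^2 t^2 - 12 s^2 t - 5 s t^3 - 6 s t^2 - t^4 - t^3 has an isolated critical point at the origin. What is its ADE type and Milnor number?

Type E_7, Milnor number mu = 7.

The Hessian of f at 0 is [[0, 0], [0, 0]] with rank 0, so corank 2. A Groebner basis of the Jacobian ideal J(f) in C{s,t} is {768*s^2 + 768*s*t + t^4 + 8*t^3 + 192*t^2, s^3 + 36*s^2 + 36*s*t + t^3/2 + 9*t^2, s^2*t - 40*s^2 - 40*s*t - 2*t^3/3 - 10*t^2, 32*s^2 + s*t^2 + 32*s*t + 5*t^3/6 + 8*t^2}; counting standard monomials gives mu = 7. Corank 2; j^3 = -(2*s + t)^3 is a perfect cube, so E-series; the 4-jet and mu = 7 give E_7.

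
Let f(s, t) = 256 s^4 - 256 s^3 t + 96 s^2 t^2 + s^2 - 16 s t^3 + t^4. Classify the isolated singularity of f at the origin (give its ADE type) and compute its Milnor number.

Type A_3, Milnor number mu = 3.

The Hessian of f at 0 is [[2, 0], [0, 0]] with rank 1, so corank 1. A Groebner basis of the Jacobian ideal J(f) in C{s,t} is {t^3, s}; counting standard monomials gives mu = 3. Corank 1: A-series; mu = 3 gives A_3.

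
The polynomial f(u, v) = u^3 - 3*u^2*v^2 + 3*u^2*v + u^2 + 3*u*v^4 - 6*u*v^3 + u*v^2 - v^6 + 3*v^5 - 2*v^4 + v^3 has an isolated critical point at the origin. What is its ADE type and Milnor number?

The Hessian of f at 0 has rank 1. Corank 1: A-series; mu = 2 gives A_2.

Type A_2, Milnor number mu = 2.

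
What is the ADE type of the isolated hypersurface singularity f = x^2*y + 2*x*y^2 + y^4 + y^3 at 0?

D5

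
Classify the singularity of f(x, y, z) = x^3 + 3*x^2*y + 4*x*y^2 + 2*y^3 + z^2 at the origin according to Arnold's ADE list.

D_4

The Hessian of f at 0 has rank 1. Corank 2; j^3 = (x + y)*(x^2 + 2*x*y + 2*y^2) splits into three distinct lines over C (the quadratic factor has nonzero discriminant), so D_4.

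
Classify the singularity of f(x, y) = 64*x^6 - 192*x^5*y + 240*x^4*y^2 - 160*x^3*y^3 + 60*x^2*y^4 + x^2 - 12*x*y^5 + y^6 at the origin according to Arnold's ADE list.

The Hessian of f at 0 has rank 1. Corank 1: A-series; mu = 5 gives A_5.

A_5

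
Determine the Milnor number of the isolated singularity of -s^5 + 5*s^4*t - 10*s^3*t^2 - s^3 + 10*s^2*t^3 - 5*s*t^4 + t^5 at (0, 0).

8

The Hessian of f at 0 has rank 0. Corank 2; j^3 = -s^3 is a perfect cube, so E-series; the 5-jet and mu = 8 give E_8.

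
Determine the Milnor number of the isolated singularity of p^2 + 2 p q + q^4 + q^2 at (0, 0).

3

The Hessian of f at 0 has rank 1. Corank 1: A-series; mu = 3 gives A_3.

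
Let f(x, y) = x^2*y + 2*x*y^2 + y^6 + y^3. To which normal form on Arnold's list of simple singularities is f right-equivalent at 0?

D_7

The Hessian of f at 0 has rank 0. Corank 2; j^3 = y*(x + y)^2 has shape L^2 M (L != M), so D-series; mu = 7 gives D_7.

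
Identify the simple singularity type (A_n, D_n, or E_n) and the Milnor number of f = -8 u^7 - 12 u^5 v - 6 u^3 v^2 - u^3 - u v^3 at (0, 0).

The Hessian of f at 0 has rank 0. Corank 2; j^3 = -u^3 is a perfect cube, so E-series; the 4-jet and mu = 7 give E_7.

Type E_7, Milnor number mu = 7.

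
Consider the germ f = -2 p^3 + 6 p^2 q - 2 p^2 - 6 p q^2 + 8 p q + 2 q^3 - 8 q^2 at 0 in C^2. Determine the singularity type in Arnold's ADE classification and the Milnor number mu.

Type A_2, Milnor number mu = 2.

The Hessian of f at 0 has rank 1. Corank 1: A-series; mu = 2 gives A_2.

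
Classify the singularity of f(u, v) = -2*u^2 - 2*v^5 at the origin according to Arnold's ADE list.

The Hessian of f at 0 is [[-4, 0], [0, 0]] with rank 1, so corank 1. A Groebner basis of the Jacobian ideal J(f) in C{u,v} is {v^4, u}; counting standard monomials gives mu = 4. Corank 1: A-series; mu = 4 gives A_4.

A_{4}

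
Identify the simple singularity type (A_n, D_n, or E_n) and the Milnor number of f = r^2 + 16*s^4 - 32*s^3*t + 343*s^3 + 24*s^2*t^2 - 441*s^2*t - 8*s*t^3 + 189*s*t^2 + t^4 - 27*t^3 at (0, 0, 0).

Type E6, Milnor number mu = 6.

The Hessian of f at 0 is [[0, 0, 0], [0, 0, 0], [0, 0, 2]] with rank 1, so corank 2. A Groebner basis of the Jacobian ideal J(f) in C{s,t,r} is {t^4, s*t^2 - 19*t^3/42, s^2 - 6*s*t/7 + 9*t^2/49, r}; counting standard monomials gives mu = 6. Corank 2; j^3 = (7*s - 3*t)^3 is a perfect cube, so E-series; the 4-jet and mu = 6 give E_6.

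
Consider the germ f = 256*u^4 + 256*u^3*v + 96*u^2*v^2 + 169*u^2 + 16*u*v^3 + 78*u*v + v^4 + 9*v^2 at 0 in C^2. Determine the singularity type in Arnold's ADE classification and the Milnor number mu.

The Hessian of f at 0 is [[338, 78], [78, 18]] with rank 1, so corank 1. A Groebner basis of the Jacobian ideal J(f) in C{u,v} is {v^3, u + 3*v/13}; counting standard monomials gives mu = 3. Corank 1: A-series; mu = 3 gives A_3.

Type A_{3}, Milnor number mu = 3.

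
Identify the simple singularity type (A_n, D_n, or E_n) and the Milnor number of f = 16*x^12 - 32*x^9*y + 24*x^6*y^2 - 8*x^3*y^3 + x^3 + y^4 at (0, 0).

The Hessian of f at 0 is [[0, 0], [0, 0]] with rank 0, so corank 2. A Groebner basis of the Jacobian ideal J(f) in C{x,y} is {y^3, x^2}; counting standard monomials gives mu = 6. Corank 2; j^3 = x^3 is a perfect cube, so E-series; the 4-jet and mu = 6 give E_6.

Type E_{6}, Milnor number mu = 6.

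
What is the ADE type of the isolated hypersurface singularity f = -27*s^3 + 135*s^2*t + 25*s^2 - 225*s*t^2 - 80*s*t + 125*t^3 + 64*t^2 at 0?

A2

The Hessian of f at 0 has rank 1. Corank 1: A-series; mu = 2 gives A_2.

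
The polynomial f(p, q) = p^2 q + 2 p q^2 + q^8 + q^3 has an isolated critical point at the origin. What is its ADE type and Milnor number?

Type D9, Milnor number mu = 9.

The Hessian of f at 0 has rank 0. Corank 2; j^3 = q*(p + q)^2 has shape L^2 M (L != M), so D-series; mu = 9 gives D_9.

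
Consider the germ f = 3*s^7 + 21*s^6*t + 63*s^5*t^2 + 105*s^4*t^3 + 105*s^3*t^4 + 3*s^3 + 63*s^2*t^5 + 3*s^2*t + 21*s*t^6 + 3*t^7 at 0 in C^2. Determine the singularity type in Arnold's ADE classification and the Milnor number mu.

Type D8, Milnor number mu = 8.

The Hessian of f at 0 is [[0, 0], [0, 0]] with rank 0, so corank 2. A Groebner basis of the Jacobian ideal J(f) in C{s,t} is {-s*t/7 + t^6, s*t^2, s^2 + s*t}; counting standard monomials gives mu = 8. Corank 2; j^3 = 3*s^2*(s + t) has shape L^2 M (L != M), so D-series; mu = 8 gives D_8.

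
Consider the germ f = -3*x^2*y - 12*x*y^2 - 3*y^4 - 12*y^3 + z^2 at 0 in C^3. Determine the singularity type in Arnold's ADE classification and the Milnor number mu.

The Hessian of f at 0 has rank 1. Corank 2; j^3 = -3*y*(x + 2*y)^2 has shape L^2 M (L != M), so D-series; mu = 5 gives D_5.

Type D5, Milnor number mu = 5.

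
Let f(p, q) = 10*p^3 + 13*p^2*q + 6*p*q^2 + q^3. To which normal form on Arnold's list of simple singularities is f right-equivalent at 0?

The Hessian of f at 0 has rank 0. Corank 2; j^3 = (2*p + q)*(5*p^2 + 4*p*q + q^2) splits into three distinct lines over C (the quadratic factor has nonzero discriminant), so D_4.

D_{4}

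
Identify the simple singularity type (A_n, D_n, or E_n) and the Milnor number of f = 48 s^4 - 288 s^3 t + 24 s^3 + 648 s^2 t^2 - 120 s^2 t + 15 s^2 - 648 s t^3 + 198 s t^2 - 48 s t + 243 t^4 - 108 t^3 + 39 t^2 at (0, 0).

Type A_1, Milnor number mu = 1.

The Hessian of f at 0 has rank 2. Corank 0: nondegenerate Morse point, so A_1.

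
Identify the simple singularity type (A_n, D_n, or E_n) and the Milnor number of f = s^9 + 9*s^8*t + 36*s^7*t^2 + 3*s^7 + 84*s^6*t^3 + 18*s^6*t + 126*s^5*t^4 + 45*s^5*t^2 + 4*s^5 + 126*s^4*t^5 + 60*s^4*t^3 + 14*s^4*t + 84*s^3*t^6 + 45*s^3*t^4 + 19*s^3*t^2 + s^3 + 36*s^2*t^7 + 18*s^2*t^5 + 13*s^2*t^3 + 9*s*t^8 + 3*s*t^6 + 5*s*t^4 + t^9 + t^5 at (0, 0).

The Hessian of f at 0 has rank 0. Corank 2; j^3 = s^3 is a perfect cube, so E-series; the 5-jet and mu = 8 give E_8.

Type E_{8}, Milnor number mu = 8.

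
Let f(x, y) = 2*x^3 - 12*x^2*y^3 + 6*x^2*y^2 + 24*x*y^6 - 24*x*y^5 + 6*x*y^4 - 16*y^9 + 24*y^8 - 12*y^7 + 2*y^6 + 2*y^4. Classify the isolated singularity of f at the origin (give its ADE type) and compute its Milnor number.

The Hessian of f at 0 is [[0, 0], [0, 0]] with rank 0, so corank 2. A Groebner basis of the Jacobian ideal J(f) in C{x,y} is {x^3, x^2*y, x^2/2 + x*y^2, y^3}; counting standard monomials gives mu = 6. Corank 2; j^3 = 2*x^3 is a perfect cube, so E-series; the 4-jet and mu = 6 give E_6.

Type E_6, Milnor number mu = 6.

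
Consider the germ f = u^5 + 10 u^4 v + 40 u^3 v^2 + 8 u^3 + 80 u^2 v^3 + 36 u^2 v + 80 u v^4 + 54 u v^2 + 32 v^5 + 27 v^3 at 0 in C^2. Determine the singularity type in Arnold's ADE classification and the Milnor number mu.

Type E_{8}, Milnor number mu = 8.

The Hessian of f at 0 has rank 0. Corank 2; j^3 = (2*u + 3*v)^3 is a perfect cube, so E-series; the 5-jet and mu = 8 give E_8.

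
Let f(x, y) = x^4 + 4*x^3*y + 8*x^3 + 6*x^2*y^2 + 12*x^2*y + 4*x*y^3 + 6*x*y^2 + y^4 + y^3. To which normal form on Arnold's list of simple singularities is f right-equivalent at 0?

The Hessian of f at 0 is [[0, 0], [0, 0]] with rank 0, so corank 2. A Groebner basis of the Jacobian ideal J(f) in C{x,y} is {y^4, x*y^2 + 2*y^3/3, x^2 + x*y + y^2/4}; counting standard monomials gives mu = 6. Corank 2; j^3 = (2*x + y)^3 is a perfect cube, so E-series; the 4-jet and mu = 6 give E_6.

E_6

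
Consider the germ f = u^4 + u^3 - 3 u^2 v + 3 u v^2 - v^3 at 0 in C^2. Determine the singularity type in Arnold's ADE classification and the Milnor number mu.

Type E_6, Milnor number mu = 6.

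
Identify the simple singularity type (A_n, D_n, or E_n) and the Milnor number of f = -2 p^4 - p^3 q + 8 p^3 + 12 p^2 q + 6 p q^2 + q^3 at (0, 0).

The Hessian of f at 0 has rank 0. Corank 2; j^3 = (2*p + q)^3 is a perfect cube, so E-series; the 4-jet and mu = 7 give E_7.

Type E_{7}, Milnor number mu = 7.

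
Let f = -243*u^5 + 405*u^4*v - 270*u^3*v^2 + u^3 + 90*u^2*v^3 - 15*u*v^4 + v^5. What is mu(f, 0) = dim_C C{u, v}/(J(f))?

The Hessian of f at 0 is [[0, 0], [0, 0]] with rank 0, so corank 2. A Groebner basis of the Jacobian ideal J(f) in C{u,v} is {v^5, u*v^3 - v^4/12, u^2}; counting standard monomials gives mu = 8. Corank 2; j^3 = u^3 is a perfect cube, so E-series; the 5-jet and mu = 8 give E_8.

8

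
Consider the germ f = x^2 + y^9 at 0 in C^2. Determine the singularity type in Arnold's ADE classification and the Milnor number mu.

Type A_8, Milnor number mu = 8.

The Hessian of f at 0 has rank 1. Corank 1: A-series; mu = 8 gives A_8.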